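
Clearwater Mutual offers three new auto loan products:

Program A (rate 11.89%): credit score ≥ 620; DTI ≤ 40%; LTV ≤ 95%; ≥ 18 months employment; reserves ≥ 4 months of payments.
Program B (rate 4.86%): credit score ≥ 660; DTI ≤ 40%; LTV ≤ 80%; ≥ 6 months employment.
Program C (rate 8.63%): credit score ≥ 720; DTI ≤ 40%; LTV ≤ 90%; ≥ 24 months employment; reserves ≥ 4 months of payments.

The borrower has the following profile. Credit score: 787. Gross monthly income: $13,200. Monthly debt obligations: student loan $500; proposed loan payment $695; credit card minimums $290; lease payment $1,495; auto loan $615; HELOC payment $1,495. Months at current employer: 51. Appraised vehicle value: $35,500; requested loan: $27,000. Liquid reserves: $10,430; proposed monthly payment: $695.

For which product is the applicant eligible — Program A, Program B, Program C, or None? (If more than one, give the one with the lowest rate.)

Program B

Total debts = (500 + 695 + 290 + 1,495 + 615 + 1,495) = 5,090; DTI = 5,090/13,200 = 38.6%.
LTV = 27,000/35,500 = 76.1%.
Reserves = 10,430/695 = 15.0 months.
Program A: score 787 ≥ 620; DTI 38.6% ≤ 40%; LTV 76.1% ≤ 95%; employment 51 ≥ 18 mo; reserves 15.0 ≥ 4 mo → qualifies.
Program B: score 787 ≥ 660; DTI 38.6% ≤ 40%; LTV 76.1% ≤ 80%; employment 51 ≥ 6 mo → qualifies.
Program C: score 787 ≥ 720; DTI 38.6% ≤ 40%; LTV 76.1% ≤ 90%; employment 51 ≥ 24 mo; reserves 15.0 ≥ 4 mo → qualifies.
Qualifying: Program A, Program B, Program C. Lowest rate is 4.86% → Program B.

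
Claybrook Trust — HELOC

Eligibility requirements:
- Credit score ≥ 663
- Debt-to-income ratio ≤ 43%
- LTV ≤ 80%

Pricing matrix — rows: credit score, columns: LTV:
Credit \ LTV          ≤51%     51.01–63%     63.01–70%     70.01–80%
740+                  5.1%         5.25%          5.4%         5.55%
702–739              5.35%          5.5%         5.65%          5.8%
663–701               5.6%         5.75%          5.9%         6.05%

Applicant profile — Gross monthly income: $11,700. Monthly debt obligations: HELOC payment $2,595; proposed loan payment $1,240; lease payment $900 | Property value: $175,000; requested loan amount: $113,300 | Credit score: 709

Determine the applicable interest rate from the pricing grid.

5.65%

Credit score 709 ≥ 663; Total monthly debts = (2,595 + 1,240 + 900) = 4,735. DTI: 4,735 ÷ 11,700 = 40.5%, within the 43% cap
LTV = 113,300/175,000 = 64.7% ≤ 80%
Score 709 is in the 702–739 band; LTV 64.7% is in the 63.01–70% band → 5.65%.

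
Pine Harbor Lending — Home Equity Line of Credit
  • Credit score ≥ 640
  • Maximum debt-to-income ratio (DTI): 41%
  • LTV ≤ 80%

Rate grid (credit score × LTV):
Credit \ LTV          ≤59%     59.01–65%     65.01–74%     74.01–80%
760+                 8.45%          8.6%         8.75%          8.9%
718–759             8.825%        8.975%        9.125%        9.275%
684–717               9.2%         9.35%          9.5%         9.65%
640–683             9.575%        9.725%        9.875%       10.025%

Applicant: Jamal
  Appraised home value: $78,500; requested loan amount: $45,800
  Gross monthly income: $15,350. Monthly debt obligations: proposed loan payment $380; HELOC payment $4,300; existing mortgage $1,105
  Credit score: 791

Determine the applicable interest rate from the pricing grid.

8.45%

Credit score 791 ≥ 640; Total monthly debts = (380 + 4,300 + 1,105) = 5,785. DTI: 5,785 ÷ 15,350 = 37.7%, within the 41% cap
LTV = 45,800/78,500 = 58.3% ≤ 80%
Credit 791 → row 760+; LTV 58.3% → column ≤59%. Grid cell → 8.45%.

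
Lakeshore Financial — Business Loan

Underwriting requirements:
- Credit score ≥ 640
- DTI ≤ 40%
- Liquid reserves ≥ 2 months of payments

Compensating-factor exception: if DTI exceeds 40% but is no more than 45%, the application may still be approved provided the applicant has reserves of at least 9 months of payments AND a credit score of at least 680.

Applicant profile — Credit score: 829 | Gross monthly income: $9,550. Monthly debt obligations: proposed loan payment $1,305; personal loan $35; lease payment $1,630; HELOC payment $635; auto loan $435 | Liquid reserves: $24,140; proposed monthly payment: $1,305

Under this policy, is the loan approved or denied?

Approved

Credit score 829 ≥ 640 (meets base)
Total debts = (1,305 + 35 + 1,630 + 635 + 435) = 4,040. DTI = 4,040/9,550 = 42.3% > 40% — standard DTI limit exceeded.
Reserves: 24,140 ÷ 1,305 = 18.5 months (meets 2-month minimum)
42.3% falls in the override range (40%–45%), so the compensating-factor test applies.
Reserves 18.5 ≥ 9 months; credit score 829 ≥ 680.
Both override conditions satisfied; DTI exception granted.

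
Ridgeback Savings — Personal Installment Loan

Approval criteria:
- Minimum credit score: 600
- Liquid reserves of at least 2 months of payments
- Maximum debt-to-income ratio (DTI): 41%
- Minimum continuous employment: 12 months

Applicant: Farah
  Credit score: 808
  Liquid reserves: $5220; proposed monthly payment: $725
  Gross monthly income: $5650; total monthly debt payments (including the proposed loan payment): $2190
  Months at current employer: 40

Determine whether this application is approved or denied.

Credit score 808 ≥ 600 (meets)
Reserves = 5,220/725 = 7.2 months ≥ 2
DTI: 2,190 ÷ 5,650 = 38.8%, within the 41% cap
Employment 40 ≥ 12 months
All criteria satisfied.

Approved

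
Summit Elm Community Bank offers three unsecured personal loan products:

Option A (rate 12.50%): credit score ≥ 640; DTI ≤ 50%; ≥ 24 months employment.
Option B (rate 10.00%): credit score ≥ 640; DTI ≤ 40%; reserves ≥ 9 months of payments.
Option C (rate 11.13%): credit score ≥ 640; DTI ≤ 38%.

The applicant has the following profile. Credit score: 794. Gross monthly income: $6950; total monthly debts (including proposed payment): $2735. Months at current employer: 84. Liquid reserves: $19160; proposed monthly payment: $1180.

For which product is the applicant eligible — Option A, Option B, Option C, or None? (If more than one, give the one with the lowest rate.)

DTI = 2,735/6,950 = 39.4%.
Reserves = 19,160/1,180 = 16.2 months.
Option A: score 794 ≥ 640; DTI 39.4% ≤ 50%; employment 84 ≥ 24 mo → qualifies.
Option B: score 794 ≥ 640; DTI 39.4% ≤ 40%; reserves 16.2 ≥ 9 mo → qualifies.
Option C: score 794 ≥ 640; DTI 39.4% > 38% → does not qualify.
Qualifying: Option A, Option B. Lowest rate is 10.00% → Option B.

Option B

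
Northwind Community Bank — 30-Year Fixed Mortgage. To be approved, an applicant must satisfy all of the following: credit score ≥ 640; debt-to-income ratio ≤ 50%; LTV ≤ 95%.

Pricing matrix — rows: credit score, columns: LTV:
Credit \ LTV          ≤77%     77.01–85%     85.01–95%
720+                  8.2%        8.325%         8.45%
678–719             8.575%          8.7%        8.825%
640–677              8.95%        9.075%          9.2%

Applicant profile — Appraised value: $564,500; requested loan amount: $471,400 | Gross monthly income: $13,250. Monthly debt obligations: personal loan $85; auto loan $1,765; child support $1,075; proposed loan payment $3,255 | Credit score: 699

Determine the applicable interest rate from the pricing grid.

Credit score 699 ≥ 640; Total monthly debts = (85 + 1,765 + 1,075 + 3,255) = 6,180. DTI: 6,180 ÷ 13,250 = 46.6%, within the 50% cap
Loan-to-value = 471,400/564,500 = 83.5% — pass (95% max)
Score 699 is in the 678–719 band; LTV 83.5% is in the 77.01–85% band → 8.7%.

8.7%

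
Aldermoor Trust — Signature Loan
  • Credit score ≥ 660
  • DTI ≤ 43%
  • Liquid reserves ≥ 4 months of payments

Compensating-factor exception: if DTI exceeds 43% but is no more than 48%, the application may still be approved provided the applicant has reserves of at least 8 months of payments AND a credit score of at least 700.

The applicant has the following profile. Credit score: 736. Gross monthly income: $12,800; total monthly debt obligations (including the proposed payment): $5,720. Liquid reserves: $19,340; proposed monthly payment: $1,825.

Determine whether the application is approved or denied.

Approved

Credit score 736 ≥ 660 (meets base)
DTI: 5,720 ÷ 12,800 = 44.7%, over the 43% base limit.
Liquid reserves cover 19,340/1,825 = 10.6 months — ≥ 4 required
44.7% falls in the override range (43%–48%), so the compensating-factor test applies.
Reserves 10.6 ≥ 8 months; credit score 736 ≥ 700.
Both override conditions satisfied; DTI exception granted.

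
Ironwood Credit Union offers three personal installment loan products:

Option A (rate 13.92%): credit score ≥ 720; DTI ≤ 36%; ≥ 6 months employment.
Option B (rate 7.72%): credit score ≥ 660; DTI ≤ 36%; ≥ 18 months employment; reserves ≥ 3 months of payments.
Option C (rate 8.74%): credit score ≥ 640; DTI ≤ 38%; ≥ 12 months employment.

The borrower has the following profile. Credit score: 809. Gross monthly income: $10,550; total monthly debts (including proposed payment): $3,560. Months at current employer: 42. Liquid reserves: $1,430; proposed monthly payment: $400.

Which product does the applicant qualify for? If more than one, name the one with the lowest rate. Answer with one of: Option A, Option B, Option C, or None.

Option B

DTI = 3,560/10,550 = 33.7%.
Reserves = 1,430/400 = 3.6 months.
Option A: score 809 ≥ 720; DTI 33.7% ≤ 36%; employment 42 ≥ 6 mo → qualifies.
Option B: score 809 ≥ 660; DTI 33.7% ≤ 36%; employment 42 ≥ 18 mo; reserves 3.6 ≥ 3 mo → qualifies.
Option C: score 809 ≥ 640; DTI 33.7% ≤ 38%; employment 42 ≥ 12 mo → qualifies.
Qualifying: Option A, Option B, Option C. Lowest rate is 7.72% → Option B.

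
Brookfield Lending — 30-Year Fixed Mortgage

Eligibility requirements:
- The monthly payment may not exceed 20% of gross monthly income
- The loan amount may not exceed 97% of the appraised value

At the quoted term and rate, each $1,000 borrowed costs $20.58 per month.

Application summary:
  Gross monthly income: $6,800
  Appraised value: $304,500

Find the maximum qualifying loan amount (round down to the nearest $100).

$66,000

Payment cap: 20% × $6,800 = $1,360/month.
At $20.58 per $1,000, that supports 1,360/20.58 × 1,000 ≈ $66,083 → $66,000.
LTV cap: 97% × $304,500 = $295,365 → $295,300.
Binding constraint: payment-to-income.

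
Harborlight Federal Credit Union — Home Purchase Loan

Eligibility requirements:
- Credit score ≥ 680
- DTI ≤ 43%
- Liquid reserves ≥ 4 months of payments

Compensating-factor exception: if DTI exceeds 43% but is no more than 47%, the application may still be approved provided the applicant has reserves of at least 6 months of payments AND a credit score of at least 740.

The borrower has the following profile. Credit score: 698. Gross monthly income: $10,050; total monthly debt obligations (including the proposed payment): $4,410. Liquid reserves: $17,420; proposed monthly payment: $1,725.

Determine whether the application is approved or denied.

Credit score 698 ≥ 680 (meets base)
DTI = 4,410/10,050 = 43.9% > 43% — standard DTI limit exceeded.
Reserves: 17,420 ÷ 1,725 = 10.1 months (meets 4-month minimum)
43.9% falls in the override range (43%–47%), so the compensating-factor test applies.
Reserves 10.1 ≥ 6 months; credit score 698 < 740.
Override conditions not both satisfied; exception does not apply.

Denied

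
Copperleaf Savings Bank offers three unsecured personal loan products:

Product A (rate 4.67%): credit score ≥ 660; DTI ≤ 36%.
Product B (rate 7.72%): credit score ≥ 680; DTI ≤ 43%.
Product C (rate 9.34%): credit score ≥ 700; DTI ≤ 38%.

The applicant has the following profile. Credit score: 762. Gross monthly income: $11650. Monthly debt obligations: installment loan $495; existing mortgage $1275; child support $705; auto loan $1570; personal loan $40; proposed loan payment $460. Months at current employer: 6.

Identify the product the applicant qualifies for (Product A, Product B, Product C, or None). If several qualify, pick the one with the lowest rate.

Total debts = (495 + 1,275 + 705 + 1,570 + 40 + 460) = 4,545; DTI = 4,545/11,650 = 39%.
Product A: score 762 ≥ 660; DTI 39% > 36% → does not qualify.
Product B: score 762 ≥ 680; DTI 39% ≤ 43% → qualifies.
Product C: score 762 ≥ 700; DTI 39% > 38% → does not qualify.

Product B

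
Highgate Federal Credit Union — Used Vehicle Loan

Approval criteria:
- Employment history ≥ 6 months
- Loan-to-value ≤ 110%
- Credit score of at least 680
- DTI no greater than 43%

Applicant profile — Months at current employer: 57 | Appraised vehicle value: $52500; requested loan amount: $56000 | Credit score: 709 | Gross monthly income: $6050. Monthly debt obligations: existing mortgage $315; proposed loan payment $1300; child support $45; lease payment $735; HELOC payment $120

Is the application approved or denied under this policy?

Employment 57 ≥ 6 months
LTV: 56,000 ÷ 52,500 = 106.7%, within 110% cap
Credit score 709 ≥ 680 (meets)
Total monthly debts = (315 + 1,300 + 45 + 735 + 120) = 2,515. DTI = 2,515/6,050 = 41.6% ≤ 43%
All criteria satisfied.

Approved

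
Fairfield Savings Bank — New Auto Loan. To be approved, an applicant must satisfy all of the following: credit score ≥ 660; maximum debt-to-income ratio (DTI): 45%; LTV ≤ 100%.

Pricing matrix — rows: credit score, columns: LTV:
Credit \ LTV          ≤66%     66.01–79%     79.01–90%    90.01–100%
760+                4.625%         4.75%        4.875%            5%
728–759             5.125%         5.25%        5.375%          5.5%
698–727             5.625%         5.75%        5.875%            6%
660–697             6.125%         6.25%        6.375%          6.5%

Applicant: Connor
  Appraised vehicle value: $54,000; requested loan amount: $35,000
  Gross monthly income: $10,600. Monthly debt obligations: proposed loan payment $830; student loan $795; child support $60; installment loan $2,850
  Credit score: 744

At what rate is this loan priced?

5.125%

Credit score 744 ≥ 660; Total monthly debts = (830 + 795 + 60 + 2,850) = 4,535. Debt-to-income = 4,535/10,600 = 42.8% — meets 45% limit
Loan-to-value = 35,000/54,000 = 64.8% — pass (100% max)
Row: 744 falls in 728–759. Column: 64.8% falls in ≤66%. Rate = 5.125%.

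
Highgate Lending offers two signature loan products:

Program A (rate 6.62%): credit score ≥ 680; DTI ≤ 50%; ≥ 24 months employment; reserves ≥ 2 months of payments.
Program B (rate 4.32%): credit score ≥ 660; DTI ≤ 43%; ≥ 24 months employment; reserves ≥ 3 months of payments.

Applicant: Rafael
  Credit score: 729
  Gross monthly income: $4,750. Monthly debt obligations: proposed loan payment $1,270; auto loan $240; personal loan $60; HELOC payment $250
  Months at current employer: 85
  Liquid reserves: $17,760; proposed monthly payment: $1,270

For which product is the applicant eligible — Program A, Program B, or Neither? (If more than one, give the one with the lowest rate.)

Total debts = (1,270 + 240 + 60 + 250) = 1,820; DTI = 1,820/4,750 = 38.3%.
Reserves = 17,760/1,270 = 14.0 months.
Program A: score 729 ≥ 680; DTI 38.3% ≤ 50%; employment 85 ≥ 24 mo; reserves 14.0 ≥ 2 mo → qualifies.
Program B: score 729 ≥ 660; DTI 38.3% ≤ 43%; employment 85 ≥ 24 mo; reserves 14.0 ≥ 3 mo → qualifies.
Qualifying: Program A, Program B. Lowest rate is 4.32% → Program B.

Program B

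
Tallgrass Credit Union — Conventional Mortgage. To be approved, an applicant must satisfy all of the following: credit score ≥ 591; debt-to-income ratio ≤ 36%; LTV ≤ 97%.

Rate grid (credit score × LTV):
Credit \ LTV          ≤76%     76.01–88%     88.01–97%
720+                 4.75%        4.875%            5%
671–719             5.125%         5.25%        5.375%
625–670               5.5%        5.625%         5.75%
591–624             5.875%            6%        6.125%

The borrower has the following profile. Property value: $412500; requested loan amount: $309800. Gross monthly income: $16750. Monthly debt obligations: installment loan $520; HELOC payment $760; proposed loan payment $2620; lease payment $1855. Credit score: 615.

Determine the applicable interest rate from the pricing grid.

Credit score 615 ≥ 591; Total monthly debts = (520 + 760 + 2,620 + 1,855) = 5,755. DTI = 5,755/16,750 = 34.4% ≤ 36%
LTV: 309,800 ÷ 412,500 = 75.1%, within 97% cap
Row: 615 falls in 591–624. Column: 75.1% falls in ≤76%. Rate = 5.875%.

5.875%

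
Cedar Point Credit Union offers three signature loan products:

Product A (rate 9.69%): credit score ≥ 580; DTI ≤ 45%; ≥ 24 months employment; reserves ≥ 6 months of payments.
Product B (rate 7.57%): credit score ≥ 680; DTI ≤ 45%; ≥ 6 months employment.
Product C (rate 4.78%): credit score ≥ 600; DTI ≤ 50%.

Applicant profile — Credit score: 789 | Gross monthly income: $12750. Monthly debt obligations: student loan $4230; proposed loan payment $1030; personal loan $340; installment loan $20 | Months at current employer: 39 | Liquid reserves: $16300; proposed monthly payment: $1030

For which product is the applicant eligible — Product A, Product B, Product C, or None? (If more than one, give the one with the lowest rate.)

Product C

Total debts = (4,230 + 1,030 + 340 + 20) = 5,620; DTI = 5,620/12,750 = 44.1%.
Reserves = 16,300/1,030 = 15.8 months.
Product A: score 789 ≥ 580; DTI 44.1% ≤ 45%; employment 39 ≥ 24 mo; reserves 15.8 ≥ 6 mo → qualifies.
Product B: score 789 ≥ 680; DTI 44.1% ≤ 45%; employment 39 ≥ 6 mo → qualifies.
Product C: score 789 ≥ 600; DTI 44.1% ≤ 50% → qualifies.
Qualifying: Product A, Product B, Product C. Lowest rate is 4.78% → Product C.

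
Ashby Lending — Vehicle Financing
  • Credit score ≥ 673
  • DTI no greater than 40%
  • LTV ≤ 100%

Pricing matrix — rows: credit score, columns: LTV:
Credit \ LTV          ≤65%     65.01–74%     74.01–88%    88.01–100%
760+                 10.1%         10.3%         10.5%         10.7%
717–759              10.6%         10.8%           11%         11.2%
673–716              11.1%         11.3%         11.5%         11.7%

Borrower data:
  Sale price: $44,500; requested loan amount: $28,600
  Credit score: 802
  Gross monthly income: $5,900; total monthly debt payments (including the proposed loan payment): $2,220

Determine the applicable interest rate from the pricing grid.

Credit score 802 ≥ 673; Debt-to-income = 2,220/5,900 = 37.6% — meets 40% limit
Loan-to-value = 28,600/44,500 = 64.3% — pass (100% max)
Row: 802 falls in 760+. Column: 64.3% falls in ≤65%. Rate = 10.1%.

10.1%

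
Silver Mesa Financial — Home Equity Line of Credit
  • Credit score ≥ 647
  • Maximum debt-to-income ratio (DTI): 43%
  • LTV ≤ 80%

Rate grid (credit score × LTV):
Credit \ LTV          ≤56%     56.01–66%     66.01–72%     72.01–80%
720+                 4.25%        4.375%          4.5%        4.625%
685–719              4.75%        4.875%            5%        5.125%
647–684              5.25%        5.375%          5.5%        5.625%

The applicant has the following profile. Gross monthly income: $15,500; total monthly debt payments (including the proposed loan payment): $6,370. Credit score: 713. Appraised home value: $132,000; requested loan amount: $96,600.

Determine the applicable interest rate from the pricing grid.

Credit score 713 ≥ 647; DTI: 6,370 ÷ 15,500 = 41.1%, within the 43% cap
LTV: 96,600 ÷ 132,000 = 73.2%, within 80% cap
Row: 713 falls in 685–719. Column: 73.2% falls in 72.01–80%. Rate = 5.125%.

5.125%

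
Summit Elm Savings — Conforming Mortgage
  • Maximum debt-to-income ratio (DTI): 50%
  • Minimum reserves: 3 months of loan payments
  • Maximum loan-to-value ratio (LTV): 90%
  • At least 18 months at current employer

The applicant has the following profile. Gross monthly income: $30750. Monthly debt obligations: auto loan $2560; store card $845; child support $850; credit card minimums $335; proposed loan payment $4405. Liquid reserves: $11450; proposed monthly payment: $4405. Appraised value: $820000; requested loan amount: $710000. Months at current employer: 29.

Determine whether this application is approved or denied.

Denied

Total monthly debts = (2,560 + 845 + 850 + 335 + 4,405) = 8,995. DTI = 8,995/30,750 = 29.3% ≤ 50%
Reserves: 11,450 ÷ 4,405 = 2.6 months (below 3-month minimum)
Loan-to-value = 710,000/820,000 = 86.6% — pass (90% max)
Employment 29 ≥ 18 months
Fails on reserves.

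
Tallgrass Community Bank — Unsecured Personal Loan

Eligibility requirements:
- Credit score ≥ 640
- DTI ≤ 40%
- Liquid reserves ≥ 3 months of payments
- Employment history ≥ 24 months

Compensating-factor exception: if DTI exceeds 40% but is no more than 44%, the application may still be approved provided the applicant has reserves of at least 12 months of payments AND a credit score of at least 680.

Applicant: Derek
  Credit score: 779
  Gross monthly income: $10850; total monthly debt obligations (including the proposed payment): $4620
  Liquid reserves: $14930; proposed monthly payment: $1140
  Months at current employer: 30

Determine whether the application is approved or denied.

Credit score 779 ≥ 640 (meets base)
DTI: 4,620 ÷ 10,850 = 42.6%, over the 40% base limit.
Reserves = 14,930/1,140 = 13.1 months ≥ 3
Employment 30 ≥ 24 months
DTI 42.6% is within the 40%–44% exception band; checking compensating factors.
Reserves 13.1 ≥ 12 months; credit score 779 ≥ 680.
Both compensating conditions met → exception applies.

Approved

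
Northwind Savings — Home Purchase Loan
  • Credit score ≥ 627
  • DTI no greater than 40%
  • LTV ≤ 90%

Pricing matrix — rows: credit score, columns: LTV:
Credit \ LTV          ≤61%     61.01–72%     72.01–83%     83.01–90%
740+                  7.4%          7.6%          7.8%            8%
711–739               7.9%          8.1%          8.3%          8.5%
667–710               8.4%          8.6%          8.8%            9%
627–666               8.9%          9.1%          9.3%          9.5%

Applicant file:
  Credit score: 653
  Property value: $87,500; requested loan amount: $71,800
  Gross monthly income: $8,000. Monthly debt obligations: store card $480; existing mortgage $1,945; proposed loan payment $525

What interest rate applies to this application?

Credit score 653 ≥ 627; Total monthly debts = (480 + 1,945 + 525) = 2,950. Debt-to-income = 2,950/8,000 = 36.9% — meets 40% limit
LTV: 71,800 ÷ 87,500 = 82.1%, within 90% cap
Row: 653 falls in 627–666. Column: 82.1% falls in 72.01–83%. Rate = 9.3%.

9.3%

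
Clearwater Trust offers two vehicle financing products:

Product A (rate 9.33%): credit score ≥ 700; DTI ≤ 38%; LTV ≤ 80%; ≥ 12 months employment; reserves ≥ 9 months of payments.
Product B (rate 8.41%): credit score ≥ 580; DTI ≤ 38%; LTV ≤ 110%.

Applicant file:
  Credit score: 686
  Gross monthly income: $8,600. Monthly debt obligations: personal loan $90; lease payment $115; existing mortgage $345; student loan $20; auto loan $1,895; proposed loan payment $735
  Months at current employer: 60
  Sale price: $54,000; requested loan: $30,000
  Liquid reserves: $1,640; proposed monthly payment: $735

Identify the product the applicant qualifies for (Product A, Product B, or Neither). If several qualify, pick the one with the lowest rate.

Total debts = (90 + 115 + 345 + 20 + 1,895 + 735) = 3,200; DTI = 3,200/8,600 = 37.2%.
LTV = 30,000/54,000 = 55.6%.
Reserves = 1,640/735 = 2.2 months.
Product A: score 686 < 700; DTI 37.2% ≤ 38%; LTV 55.6% ≤ 80%; employment 60 ≥ 12 mo; reserves 2.2 < 9 mo → does not qualify.
Product B: score 686 ≥ 580; DTI 37.2% ≤ 38%; LTV 55.6% ≤ 110% → qualifies.

Product B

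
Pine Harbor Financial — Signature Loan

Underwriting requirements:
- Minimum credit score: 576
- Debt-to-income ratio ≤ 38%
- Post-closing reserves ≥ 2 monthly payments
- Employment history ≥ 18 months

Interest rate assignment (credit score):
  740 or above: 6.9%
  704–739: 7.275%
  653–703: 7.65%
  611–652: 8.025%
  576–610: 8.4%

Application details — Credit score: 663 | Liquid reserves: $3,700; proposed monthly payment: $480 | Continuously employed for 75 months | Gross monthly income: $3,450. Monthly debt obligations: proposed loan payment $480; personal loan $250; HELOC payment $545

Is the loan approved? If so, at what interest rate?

Credit score 663 ≥ 576 (meets minimum)
Total monthly debts = (480 + 250 + 545) = 1,275. DTI = 1,275/3,450 = 37% ≤ 38%
Reserves: 3,700 ÷ 480 = 7.7 months (meets 2-month minimum)
Employment 75 ≥ 18 months
All requirements met. Score 663 falls in the 653–703 tier → 7.65%.

Approved at 7.65%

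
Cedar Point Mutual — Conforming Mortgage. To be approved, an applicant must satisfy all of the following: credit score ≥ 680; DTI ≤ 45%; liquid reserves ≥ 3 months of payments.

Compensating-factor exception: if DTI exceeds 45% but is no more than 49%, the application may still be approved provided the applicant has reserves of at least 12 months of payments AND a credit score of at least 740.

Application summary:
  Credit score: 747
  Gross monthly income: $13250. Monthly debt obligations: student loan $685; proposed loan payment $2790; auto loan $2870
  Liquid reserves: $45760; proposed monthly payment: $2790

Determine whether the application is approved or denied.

Approved

Credit score 747 ≥ 680 (meets base)
Total debts = (685 + 2,790 + 2,870) = 6,345. DTI: 6,345 ÷ 13,250 = 47.9%, over the 45% base limit.
Reserves = 45,760/2,790 = 16.4 months ≥ 3
DTI 47.9% is within the 45%–49% exception band; checking compensating factors.
Override check — reserves: 16.4 mo (ok); score: 747 (ok).
Both override conditions satisfied; DTI exception granted.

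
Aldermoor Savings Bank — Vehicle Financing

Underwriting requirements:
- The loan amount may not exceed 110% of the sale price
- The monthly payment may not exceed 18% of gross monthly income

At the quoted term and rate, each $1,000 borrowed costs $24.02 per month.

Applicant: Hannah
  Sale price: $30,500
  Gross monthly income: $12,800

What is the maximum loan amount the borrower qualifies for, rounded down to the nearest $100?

$33,500

Payment cap: 18% × $12,800 = $2,304/month.
At $24.02 per $1,000, that supports 2,304/24.02 × 1,000 ≈ $95,920 → $95,900.
LTV cap: 110% × $30,500 = $33,550 → $33,500.
Binding constraint: loan-to-value.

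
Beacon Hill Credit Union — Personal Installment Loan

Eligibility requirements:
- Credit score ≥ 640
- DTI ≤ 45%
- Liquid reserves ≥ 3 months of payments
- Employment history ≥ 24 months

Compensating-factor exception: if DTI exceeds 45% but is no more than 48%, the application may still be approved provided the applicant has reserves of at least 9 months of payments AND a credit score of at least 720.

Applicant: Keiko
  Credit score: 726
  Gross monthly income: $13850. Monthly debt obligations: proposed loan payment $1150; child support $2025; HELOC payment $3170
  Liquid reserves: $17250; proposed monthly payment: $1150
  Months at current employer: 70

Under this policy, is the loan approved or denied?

Approved

Credit score 726 ≥ 640 (meets base)
Total debts = (1,150 + 2,025 + 3,170) = 6,345. DTI = 6,345/13,850 = 45.8% > 45% — standard DTI limit exceeded.
Reserves: 17,250 ÷ 1,150 = 15.0 months (meets 3-month minimum)
Employment 70 ≥ 24 months
DTI 45.8% is within the 45%–48% exception band; checking compensating factors.
Override check — reserves: 15.0 mo (ok); score: 726 (ok).
Both override conditions satisfied; DTI exception granted.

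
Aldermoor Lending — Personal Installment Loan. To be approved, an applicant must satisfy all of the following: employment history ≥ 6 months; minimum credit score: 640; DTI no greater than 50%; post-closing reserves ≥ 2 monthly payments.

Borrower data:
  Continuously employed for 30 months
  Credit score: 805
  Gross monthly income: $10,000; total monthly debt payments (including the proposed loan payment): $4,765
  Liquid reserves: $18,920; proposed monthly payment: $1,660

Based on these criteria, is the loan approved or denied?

Approved

Employment 30 ≥ 6 months
Credit score 805 ≥ 640 (meets)
DTI: 4,765 ÷ 10,000 = 47.6%, within the 50% cap
Reserves = 18,920/1,660 = 11.4 months ≥ 2
All criteria satisfied.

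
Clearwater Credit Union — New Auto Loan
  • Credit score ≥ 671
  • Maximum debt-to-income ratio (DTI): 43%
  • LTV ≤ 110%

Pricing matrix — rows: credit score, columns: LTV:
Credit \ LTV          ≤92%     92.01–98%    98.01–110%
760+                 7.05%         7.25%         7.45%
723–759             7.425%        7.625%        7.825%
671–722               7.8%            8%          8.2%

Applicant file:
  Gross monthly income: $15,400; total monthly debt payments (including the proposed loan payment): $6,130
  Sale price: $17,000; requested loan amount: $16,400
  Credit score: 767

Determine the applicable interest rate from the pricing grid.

Credit score 767 ≥ 671; Debt-to-income = 6,130/15,400 = 39.8% — meets 43% limit
LTV: 16,400 ÷ 17,000 = 96.5%, within 110% cap
Row: 767 falls in 760+. Column: 96.5% falls in 92.01–98%. Rate = 7.25%.

7.25%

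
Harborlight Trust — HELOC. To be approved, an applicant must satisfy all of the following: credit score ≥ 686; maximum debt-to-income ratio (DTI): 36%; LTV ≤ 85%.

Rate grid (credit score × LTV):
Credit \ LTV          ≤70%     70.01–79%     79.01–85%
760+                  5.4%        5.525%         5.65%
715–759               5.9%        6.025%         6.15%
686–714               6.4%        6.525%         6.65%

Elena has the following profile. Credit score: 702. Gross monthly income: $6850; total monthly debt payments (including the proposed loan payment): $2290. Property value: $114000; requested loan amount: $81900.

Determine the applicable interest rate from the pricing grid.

Credit score 702 ≥ 686; DTI: 2,290 ÷ 6,850 = 33.4%, within the 36% cap
LTV: 81,900 ÷ 114,000 = 71.8%, within 85% cap
Credit 702 → row 686–714; LTV 71.8% → column 70.01–79%. Grid cell → 6.525%.

6.525%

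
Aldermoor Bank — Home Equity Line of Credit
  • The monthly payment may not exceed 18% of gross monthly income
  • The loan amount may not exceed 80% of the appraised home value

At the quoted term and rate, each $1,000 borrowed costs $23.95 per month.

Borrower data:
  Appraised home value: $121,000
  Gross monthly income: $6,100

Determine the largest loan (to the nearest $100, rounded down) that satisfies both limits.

Payment cap: 18% × $6,100 = $1,098/month.
At $23.95 per $1,000, that supports 1,098/23.95 × 1,000 ≈ $45,845 → $45,800.
LTV cap: 80% × $121,000 = $96,800 → $96,800.
Binding constraint: payment-to-income.

$45,800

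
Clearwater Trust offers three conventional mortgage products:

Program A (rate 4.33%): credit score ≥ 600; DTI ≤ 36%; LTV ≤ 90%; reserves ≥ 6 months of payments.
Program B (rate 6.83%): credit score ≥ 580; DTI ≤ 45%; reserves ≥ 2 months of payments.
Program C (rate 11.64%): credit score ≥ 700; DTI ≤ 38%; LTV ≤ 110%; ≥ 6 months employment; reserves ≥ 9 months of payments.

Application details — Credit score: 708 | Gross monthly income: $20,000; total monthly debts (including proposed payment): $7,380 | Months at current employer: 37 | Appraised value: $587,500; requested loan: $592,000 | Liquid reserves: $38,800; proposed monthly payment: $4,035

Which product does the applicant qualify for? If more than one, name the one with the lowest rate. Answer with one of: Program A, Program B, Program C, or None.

Program B

DTI = 7,380/20,000 = 36.9%.
LTV = 592,000/587,500 = 100.8%.
Reserves = 38,800/4,035 = 9.6 months.
Program A: score 708 ≥ 600; DTI 36.9% > 36%; LTV 100.8% > 90%; reserves 9.6 ≥ 6 mo → does not qualify.
Program B: score 708 ≥ 580; DTI 36.9% ≤ 45%; reserves 9.6 ≥ 2 mo → qualifies.
Program C: score 708 ≥ 700; DTI 36.9% ≤ 38%; LTV 100.8% ≤ 110%; employment 37 ≥ 6 mo; reserves 9.6 ≥ 9 mo → qualifies.
Qualifying: Program B, Program C. Lowest rate is 6.83% → Program B.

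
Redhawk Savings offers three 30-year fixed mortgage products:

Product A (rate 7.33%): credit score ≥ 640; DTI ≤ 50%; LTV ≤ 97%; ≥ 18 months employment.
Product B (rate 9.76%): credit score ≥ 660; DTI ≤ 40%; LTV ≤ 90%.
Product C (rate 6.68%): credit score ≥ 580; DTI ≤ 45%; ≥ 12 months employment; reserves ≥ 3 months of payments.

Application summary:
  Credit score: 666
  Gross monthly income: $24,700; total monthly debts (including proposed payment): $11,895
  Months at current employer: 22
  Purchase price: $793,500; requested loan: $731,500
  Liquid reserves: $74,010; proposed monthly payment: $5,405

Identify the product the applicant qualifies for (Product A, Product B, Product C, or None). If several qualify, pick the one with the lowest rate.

Product A

DTI = 11,895/24,700 = 48.2%.
LTV = 731,500/793,500 = 92.2%.
Reserves = 74,010/5,405 = 13.7 months.
Product A: score 666 ≥ 640; DTI 48.2% ≤ 50%; LTV 92.2% ≤ 97%; employment 22 ≥ 18 mo → qualifies.
Product B: score 666 ≥ 660; DTI 48.2% > 40%; LTV 92.2% > 90% → does not qualify.
Product C: score 666 ≥ 580; DTI 48.2% > 45%; employment 22 ≥ 12 mo; reserves 13.7 ≥ 3 mo → does not qualify.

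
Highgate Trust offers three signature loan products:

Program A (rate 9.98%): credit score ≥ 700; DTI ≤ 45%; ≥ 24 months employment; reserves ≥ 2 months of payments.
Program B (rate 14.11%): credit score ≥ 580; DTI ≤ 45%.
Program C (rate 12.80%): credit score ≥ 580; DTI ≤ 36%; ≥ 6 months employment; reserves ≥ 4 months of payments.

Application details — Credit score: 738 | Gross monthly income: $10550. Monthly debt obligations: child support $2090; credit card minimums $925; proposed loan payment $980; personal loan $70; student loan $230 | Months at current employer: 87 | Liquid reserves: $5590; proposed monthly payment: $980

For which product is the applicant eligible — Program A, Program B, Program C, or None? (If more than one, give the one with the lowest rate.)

Program A

Total debts = (2,090 + 925 + 980 + 70 + 230) = 4,295; DTI = 4,295/10,550 = 40.7%.
Reserves = 5,590/980 = 5.7 months.
Program A: score 738 ≥ 700; DTI 40.7% ≤ 45%; employment 87 ≥ 24 mo; reserves 5.7 ≥ 2 mo → qualifies.
Program B: score 738 ≥ 580; DTI 40.7% ≤ 45% → qualifies.
Program C: score 738 ≥ 580; DTI 40.7% > 36%; employment 87 ≥ 6 mo; reserves 5.7 ≥ 4 mo → does not qualify.
Qualifying: Program A, Program B. Lowest rate is 9.98% → Program A.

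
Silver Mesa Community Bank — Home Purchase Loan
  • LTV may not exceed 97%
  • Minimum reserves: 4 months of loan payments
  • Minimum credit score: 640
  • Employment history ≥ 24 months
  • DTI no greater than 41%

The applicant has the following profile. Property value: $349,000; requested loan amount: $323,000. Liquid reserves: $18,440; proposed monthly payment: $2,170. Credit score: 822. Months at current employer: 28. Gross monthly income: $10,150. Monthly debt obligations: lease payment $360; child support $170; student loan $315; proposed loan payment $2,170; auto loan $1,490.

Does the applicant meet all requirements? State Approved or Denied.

LTV: 323,000 ÷ 349,000 = 92.6%, within 97% cap
Reserves = 18,440/2,170 = 8.5 months ≥ 4
Credit score 822 ≥ 640 (meets)
Employment 28 ≥ 24 months
Total monthly debts = (360 + 170 + 315 + 2,170 + 1,490) = 4,505. Debt-to-income = 4,505/10,150 = 44.4% — over 41% limit
Fails on DTI.

Denied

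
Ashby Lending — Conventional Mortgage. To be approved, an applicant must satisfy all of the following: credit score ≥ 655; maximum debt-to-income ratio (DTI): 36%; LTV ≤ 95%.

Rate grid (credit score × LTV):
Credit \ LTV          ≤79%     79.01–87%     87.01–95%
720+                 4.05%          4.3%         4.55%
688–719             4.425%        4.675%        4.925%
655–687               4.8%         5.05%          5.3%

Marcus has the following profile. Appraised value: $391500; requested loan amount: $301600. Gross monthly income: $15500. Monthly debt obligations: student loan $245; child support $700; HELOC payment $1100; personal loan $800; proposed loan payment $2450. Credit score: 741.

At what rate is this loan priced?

4.05%

Credit score 741 ≥ 655; Total monthly debts = (245 + 700 + 1,100 + 800 + 2,450) = 5,295. Debt-to-income = 5,295/15,500 = 34.2% — meets 36% limit
LTV: 301,600 ÷ 391,500 = 77%, within 95% cap
Credit 741 → row 720+; LTV 77% → column ≤79%. Grid cell → 4.05%.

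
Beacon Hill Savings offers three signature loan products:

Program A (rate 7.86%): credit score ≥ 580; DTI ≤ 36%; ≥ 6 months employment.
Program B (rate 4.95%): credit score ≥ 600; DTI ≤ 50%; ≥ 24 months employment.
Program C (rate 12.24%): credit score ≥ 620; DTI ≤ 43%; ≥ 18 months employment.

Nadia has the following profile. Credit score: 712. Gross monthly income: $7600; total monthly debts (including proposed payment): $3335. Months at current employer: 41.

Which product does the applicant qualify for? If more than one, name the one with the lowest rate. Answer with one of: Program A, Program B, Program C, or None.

Program B

DTI = 3,335/7,600 = 43.9%.
Program A: score 712 ≥ 580; DTI 43.9% > 36%; employment 41 ≥ 6 mo → does not qualify.
Program B: score 712 ≥ 600; DTI 43.9% ≤ 50%; employment 41 ≥ 24 mo → qualifies.
Program C: score 712 ≥ 620; DTI 43.9% > 43%; employment 41 ≥ 18 mo → does not qualify.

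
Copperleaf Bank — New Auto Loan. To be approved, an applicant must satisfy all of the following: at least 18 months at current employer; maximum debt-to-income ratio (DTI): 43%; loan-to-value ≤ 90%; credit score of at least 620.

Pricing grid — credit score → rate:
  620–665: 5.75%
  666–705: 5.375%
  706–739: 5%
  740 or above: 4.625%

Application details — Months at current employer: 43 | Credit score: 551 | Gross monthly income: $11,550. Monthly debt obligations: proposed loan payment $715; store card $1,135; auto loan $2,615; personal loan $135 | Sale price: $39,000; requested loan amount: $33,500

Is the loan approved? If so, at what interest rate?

Denied

Credit score 551 < 620 (below minimum)
Loan-to-value = 33,500/39,000 = 85.9% — pass (90% max)
Employment 43 ≥ 18 months
Total monthly debts = (715 + 1,135 + 2,615 + 135) = 4,600. DTI: 4,600 ÷ 11,550 = 39.8%, within the 43% cap
Not all requirements met → denied.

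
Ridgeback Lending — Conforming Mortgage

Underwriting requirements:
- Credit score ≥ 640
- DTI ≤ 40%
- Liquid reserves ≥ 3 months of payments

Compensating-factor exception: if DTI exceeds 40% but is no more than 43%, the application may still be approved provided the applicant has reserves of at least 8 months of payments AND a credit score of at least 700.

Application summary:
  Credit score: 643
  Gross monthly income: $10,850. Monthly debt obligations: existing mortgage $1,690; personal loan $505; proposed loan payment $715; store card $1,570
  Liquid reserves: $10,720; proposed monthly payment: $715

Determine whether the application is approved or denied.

Credit score 643 ≥ 640 (meets base)
Total debts = (1,690 + 505 + 715 + 1,570) = 4,480. DTI: 4,480 ÷ 10,850 = 41.3%, over the 40% base limit.
Reserves: 10,720 ÷ 715 = 15.0 months (meets 3-month minimum)
DTI 41.3% is within the 40%–43% exception band; checking compensating factors.
Reserves 15.0 ≥ 8 months; credit score 643 < 700.
Override conditions not both satisfied; exception does not apply.

Denied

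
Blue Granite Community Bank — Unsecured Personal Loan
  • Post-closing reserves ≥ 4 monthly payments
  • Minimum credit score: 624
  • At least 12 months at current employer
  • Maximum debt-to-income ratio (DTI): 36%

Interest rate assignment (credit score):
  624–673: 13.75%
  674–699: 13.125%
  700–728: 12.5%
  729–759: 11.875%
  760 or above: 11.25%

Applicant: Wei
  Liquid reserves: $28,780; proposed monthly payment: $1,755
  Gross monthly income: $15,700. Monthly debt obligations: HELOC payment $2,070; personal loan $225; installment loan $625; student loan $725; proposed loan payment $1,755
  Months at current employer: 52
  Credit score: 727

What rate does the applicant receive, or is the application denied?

Credit score 727 ≥ 624 (meets minimum)
Reserves = 28,780/1,755 = 16.4 months ≥ 4
Employment 52 ≥ 12 months
Total monthly debts = (2,070 + 225 + 625 + 725 + 1,755) = 5,400. DTI = 5,400/15,700 = 34.4% ≤ 36%
All requirements met. Score 727 falls in the 700–728 tier → 12.5%.

Approved at 12.5%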